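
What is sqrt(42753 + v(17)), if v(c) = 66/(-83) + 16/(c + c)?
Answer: 5*sqrt(3404687971)/1411 ≈ 206.77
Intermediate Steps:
v(c) = -66/83 + 8/c (v(c) = 66*(-1/83) + 16/((2*c)) = -66/83 + 16*(1/(2*c)) = -66/83 + 8/c)
sqrt(42753 + v(17)) = sqrt(42753 + (-66/83 + 8/17)) = sqrt(42753 - 458/1411) = sqrt(60324025/1411) = 5*sqrt(3404687971)/1411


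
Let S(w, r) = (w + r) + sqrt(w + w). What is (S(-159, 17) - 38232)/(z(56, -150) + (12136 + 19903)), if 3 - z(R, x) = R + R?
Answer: -19187/15965 + I*sqrt(318)/31930 ≈ -1.2018 + 0.00055849*I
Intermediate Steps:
z(R, x) = 3 - 2*R (z(R, x) = 3 - (R + R) = 3 - 2*R)
S(w, r) = r + w + sqrt(2)*sqrt(w) (S(w, r) = (r + w) + sqrt(2*w) = (r + w) + sqrt(2)*sqrt(w) = r + w + sqrt(2)*sqrt(w))
(S(-159, 17) - 38232)/(z(56, -150) + (12136 + 19903)) = ((17 - 159 + sqrt(2)*sqrt(-159)) - 38232)/((3 - 2*56) + (12136 + 19903)) = ((17 - 159 + sqrt(2)*(I*sqrt(159))) - 38232)/((3 - 112) + 32039) = ((17 - 159 + I*sqrt(318)) - 38232)/(-109 + 32039) = ((-142 + I*sqrt(318)) - 38232)/31930 = (-38374 + I*sqrt(318))*(1/31930) = -19187/15965 + I*sqrt(318)/31930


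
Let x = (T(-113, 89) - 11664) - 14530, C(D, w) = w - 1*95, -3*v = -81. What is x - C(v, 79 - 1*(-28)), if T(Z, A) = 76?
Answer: -26130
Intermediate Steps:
v = 27 (v = -⅓*(-81) = 27)
C(D, w) = -95 + w (C(D, w) = w - 95 = -95 + w)
x = -26118 (x = (76 - 11664) - 14530 = -11588 - 14530 = -26118)
x - C(v, 79 - 1*(-28)) = -26118 - (-95 + (79 - 1*(-28))) = -26118 - (-95 + (79 + 28)) = -26118 - (-95 + 107) = -26118 - 1*12 = -26118 - 12 = -26130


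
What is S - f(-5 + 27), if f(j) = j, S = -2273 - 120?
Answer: -2415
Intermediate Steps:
S = -2393
S - f(-5 + 27) = -2393 - (-5 + 27) = -2393 - 1*22 = -2393 - 22 = -2415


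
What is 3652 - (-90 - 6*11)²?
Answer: -20684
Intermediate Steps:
3652 - (-90 - 6*11)² = 3652 - (-90 - 66)² = 3652 - 1*(-156)² = 3652 - 1*24336 = 3652 - 24336 = -20684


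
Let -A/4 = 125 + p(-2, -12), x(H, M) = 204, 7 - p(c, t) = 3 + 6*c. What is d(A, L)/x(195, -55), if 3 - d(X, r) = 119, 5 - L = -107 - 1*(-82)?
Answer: -29/51 ≈ -0.56863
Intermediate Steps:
p(c, t) = 4 - 6*c (p(c, t) = 7 - (3 + 6*c) = 7 + (-3 - 6*c) = 4 - 6*c)
L = 30 (L = 5 - (-107 - 1*(-82)) = 5 - (-107 + 82) = 5 - 1*(-25) = 5 + 25 = 30)
A = -564 (A = -4*(125 + (4 - 6*(-2))) = -4*(125 + (4 + 12)) = -4*(125 + 16) = -4*141 = -564)
d(X, r) = -116 (d(X, r) = 3 - 1*119 = 3 - 119 = -116)
d(A, L)/x(195, -55) = -116/204 = -116*1/204 = -29/51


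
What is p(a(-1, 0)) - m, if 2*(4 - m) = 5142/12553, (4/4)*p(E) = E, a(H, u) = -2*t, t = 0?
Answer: -47641/12553 ≈ -3.7952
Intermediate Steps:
a(H, u) = 0 (a(H, u) = -2*0 = 0)
p(E) = E
m = 47641/12553 (m = 4 - 2571/12553 = 47641/12553 ≈ 3.7952)
p(a(-1, 0)) - m = 0 - 1*47641/12553 = 0 - 47641/12553 = -47641/12553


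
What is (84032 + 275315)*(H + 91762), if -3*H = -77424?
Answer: 42248426790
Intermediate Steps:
H = 25808 (H = -⅓*(-77424) = 25808)
(84032 + 275315)*(H + 91762) = (84032 + 275315)*(25808 + 91762) = 359347*117570 = 42248426790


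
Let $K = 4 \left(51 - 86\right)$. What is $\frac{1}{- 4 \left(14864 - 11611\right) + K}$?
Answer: $- \frac{1}{13152} \approx -7.6034 \cdot 10^{-5}$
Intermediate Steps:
$K = -140$ ($K = 4 \left(-35\right) = -140$)
$\frac{1}{- 4 \left(14864 - 11611\right) + K} = \frac{1}{- 4 \left(14864 - 11611\right) - 140} = \frac{1}{\left(-4\right) 3253 - 140} = \frac{1}{-13012 - 140} = \frac{1}{-13152} = - \frac{1}{13152}$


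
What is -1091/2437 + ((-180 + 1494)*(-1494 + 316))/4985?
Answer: -3777651439/12148445 ≈ -310.96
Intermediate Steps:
-1091/2437 + ((-180 + 1494)*(-1494 + 316))/4985 = -1091*1/2437 + (1314*(-1178))*(1/4985) = -1091/2437 - 1547892*1/4985 = -1091/2437 - 1547892/4985 = -3777651439/12148445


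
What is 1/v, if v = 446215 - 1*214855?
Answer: 1/231360 ≈ 4.3223e-6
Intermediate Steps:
v = 231360 (v = 446215 - 214855 = 231360)
1/v = 1/231360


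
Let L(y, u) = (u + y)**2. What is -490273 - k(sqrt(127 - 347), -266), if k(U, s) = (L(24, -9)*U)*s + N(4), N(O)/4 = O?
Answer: -490289 + 119700*I*sqrt(55) ≈ -4.9029e+5 + 8.8772e+5*I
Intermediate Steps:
N(O) = 4*O
k(U, s) = 16 + 225*U*s (k(U, s) = ((-9 + 24)**2*U)*s + 4*4 = (15**2*U)*s + 16 = (225*U)*s + 16 = 225*U*s + 16 = 16 + 225*U*s)
-490273 - k(sqrt(127 - 347), -266) = -490273 - (16 + 225*sqrt(127 - 347)*(-266)) = -490273 - (16 + 225*sqrt(-220)*(-266)) = -490273 - (16 + 225*(2*I*sqrt(55))*(-266)) = -490273 - (16 - 119700*I*sqrt(55)) = -490273 + (-16 + 119700*I*sqrt(55)) = -490289 + 119700*I*sqrt(55)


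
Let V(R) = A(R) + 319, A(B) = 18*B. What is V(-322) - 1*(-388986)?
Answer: 383509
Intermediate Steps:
V(R) = 319 + 18*R (V(R) = 18*R + 319 = 319 + 18*R)
V(-322) - 1*(-388986) = (319 + 18*(-322)) - 1*(-388986) = (319 - 5796) + 388986 = -5477 + 388986 = 383509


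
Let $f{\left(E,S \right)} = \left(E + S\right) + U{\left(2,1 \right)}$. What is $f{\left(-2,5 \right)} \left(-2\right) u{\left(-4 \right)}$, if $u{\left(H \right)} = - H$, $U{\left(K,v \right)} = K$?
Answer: $-40$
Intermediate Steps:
$f{\left(E,S \right)} = 2 + E + S$ ($f{\left(E,S \right)} = \left(E + S\right) + 2 = 2 + E + S$)
$f{\left(-2,5 \right)} \left(-2\right) u{\left(-4 \right)} = \left(2 - 2 + 5\right) \left(-2\right) \left(\left(-1\right) \left(-4\right)\right) = 5 \left(-2\right) 4 = \left(-10\right) 4 = -40$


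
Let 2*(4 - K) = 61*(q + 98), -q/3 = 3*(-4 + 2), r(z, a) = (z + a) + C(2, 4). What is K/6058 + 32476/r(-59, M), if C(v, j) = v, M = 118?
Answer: 98262017/184769 ≈ 531.81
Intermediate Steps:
r(z, a) = 2 + a + z (r(z, a) = (z + a) + 2 = (a + z) + 2 = 2 + a + z)
q = 18 (q = -9*(-4 + 2) = -9*(-2) = -3*(-6) = 18)
K = -3534 (K = 4 - 61*(18 + 98)/2 = 4 - 61*116/2 = 4 - ½*7076 = 4 - 3538 = -3534)
K/6058 + 32476/r(-59, M) = -3534/6058 + 32476/(2 + 118 - 59) = -3534*1/6058 + 32476/61 = -1767/3029 + 32476*(1/61) = -1767/3029 + 32476/61 = 98262017/184769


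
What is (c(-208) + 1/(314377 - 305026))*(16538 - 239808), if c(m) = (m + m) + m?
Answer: 1302785585210/9351 ≈ 1.3932e+8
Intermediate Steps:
c(m) = 3*m (c(m) = 2*m + m = 3*m)
(c(-208) + 1/(314377 - 305026))*(16538 - 239808) = (3*(-208) + 1/(314377 - 305026))*(16538 - 239808) = (-624 + 1/9351)*(-223270) = -5835023/9351*(-223270) = 1302785585210/9351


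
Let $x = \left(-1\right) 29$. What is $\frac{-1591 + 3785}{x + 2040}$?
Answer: $\frac{2194}{2011} \approx 1.091$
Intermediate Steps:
$x = -29$
$\frac{-1591 + 3785}{x + 2040} = \frac{-1591 + 3785}{-29 + 2040} = \frac{2194}{2011}$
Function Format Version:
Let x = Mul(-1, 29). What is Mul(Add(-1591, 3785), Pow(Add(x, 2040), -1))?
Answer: Rational(2194, 2011) ≈ 1.0910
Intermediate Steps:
x = -29
Mul(Add(-1591, 3785), Pow(Add(x, 2040), -1)) = Mul(Add(-1591, 3785), Pow(Add(-29, 2040), -1)) = Mul(2194, Pow(2011, -1)) = Mul(2194, Rational(1, 2011)) = Rational(2194, 2011)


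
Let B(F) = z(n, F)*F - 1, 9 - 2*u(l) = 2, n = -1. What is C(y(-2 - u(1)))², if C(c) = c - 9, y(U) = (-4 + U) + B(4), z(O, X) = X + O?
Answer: 225/4 ≈ 56.250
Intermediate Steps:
u(l) = 7/2 (u(l) = 9/2 - ½*2 = 9/2 - 1 = 7/2)
z(O, X) = O + X
B(F) = -1 + F*(-1 + F) (B(F) = (-1 + F)*F - 1 = F*(-1 + F) - 1 = -1 + F*(-1 + F))
y(U) = 7 + U (y(U) = (-4 + U) + (-1 + 4*(-1 + 4)) = (-4 + U) + (-1 + 4*3) = (-4 + U) + (-1 + 12) = (-4 + U) + 11 = 7 + U)
C(c) = -9 + c
C(y(-2 - u(1)))² = (-9 + (7 + (-2 - 1*7/2)))² = (-9 + (7 + (-2 - 7/2)))² = (-9 + (7 - 11/2))² = (-9 + 3/2)² = (-15/2)² = 225/4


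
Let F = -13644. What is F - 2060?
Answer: -15704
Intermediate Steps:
F - 2060 = -13644 - 2060 = -15704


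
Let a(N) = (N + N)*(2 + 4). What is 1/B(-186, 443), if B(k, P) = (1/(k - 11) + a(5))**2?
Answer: 38809/139688761 ≈ 0.00027782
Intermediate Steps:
a(N) = 12*N (a(N) = (2*N)*6 = 12*N)
B(k, P) = (60 + 1/(-11 + k))**2 (B(k, P) = (1/(k - 11) + 12*5)**2 = (1/(-11 + k) + 60)**2 = (60 + 1/(-11 + k))**2)
1/B(-186, 443) = 1/((-659 + 60*(-186))**2/(-11 - 186)**2) = 1/((-659 - 11160)**2/(-197)**2) = 1/((-11819)**2*(1/38809)) = 1/(139688761*(1/38809)) = 1/(139688761/38809) = 38809/139688761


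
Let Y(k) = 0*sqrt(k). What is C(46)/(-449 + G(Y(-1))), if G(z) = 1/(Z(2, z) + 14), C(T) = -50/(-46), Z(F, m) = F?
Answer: -400/165209 ≈ -0.0024212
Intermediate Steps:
Y(k) = 0
C(T) = 25/23 (C(T) = -50*(-1/46) = 25/23)
G(z) = 1/16 (G(z) = 1/(2 + 14) = 1/16)
C(46)/(-449 + G(Y(-1))) = 25/(23*(-449 + 1/16)) = 25/(23*(-7183/16)) = (25/23)*(-16/7183) = -400/165209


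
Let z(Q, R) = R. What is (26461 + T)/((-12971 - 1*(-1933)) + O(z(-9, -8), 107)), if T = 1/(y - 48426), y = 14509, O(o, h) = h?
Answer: -52792808/21808631 ≈ -2.4207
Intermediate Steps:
T = -1/33917 (T = 1/(14509 - 48426) = 1/(-33917) = -1/33917 ≈ -2.9484e-5)
(26461 + T)/((-12971 - 1*(-1933)) + O(z(-9, -8), 107)) = (26461 - 1/33917)/((-12971 - 1*(-1933)) + 107) = 897477736/(33917*((-12971 + 1933) + 107)) = 897477736/(33917*(-11038 + 107)) = (897477736/33917)/(-10931) = (897477736/33917)*(-1/10931) = -52792808/21808631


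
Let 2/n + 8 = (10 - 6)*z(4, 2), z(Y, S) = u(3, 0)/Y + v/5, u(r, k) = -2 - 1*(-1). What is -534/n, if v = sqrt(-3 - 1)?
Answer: 2403 - 2136*I/5 ≈ 2403.0 - 427.2*I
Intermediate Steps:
u(r, k) = -1 (u(r, k) = -2 + 1 = -1)
v = 2*I (v = sqrt(-4) = 2*I ≈ 2.0*I)
z(Y, S) = -1/Y + 2*I/5 (z(Y, S) = -1/Y + (2*I)/5 = -1/Y + (2*I)*(1/5) = -1/Y + 2*I/5)
n = 50*(-9 - 8*I/5)/2089 (n = 2/(-8 + (10 - 6)*(-1/4 + 2*I/5)) = 2/(-8 + 4*(-1*1/4 + 2*I/5)) = 2/(-8 + 4*(-1/4 + 2*I/5)) = 2/(-8 + (-1 + 8*I/5)) = 2/(-9 + 8*I/5) = 2*(25*(-9 - 8*I/5)/2089) = 50*(-9 - 8*I/5)/2089 ≈ -0.21541 - 0.038296*I)
-534/n = -534*2089*(-450/2089 + 80*I/2089)/100 = -557763*(-450/2089 + 80*I/2089)/50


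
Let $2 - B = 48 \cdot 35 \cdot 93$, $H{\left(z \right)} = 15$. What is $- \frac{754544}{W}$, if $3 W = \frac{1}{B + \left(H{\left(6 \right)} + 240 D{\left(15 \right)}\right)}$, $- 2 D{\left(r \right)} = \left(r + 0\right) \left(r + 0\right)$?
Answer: $414749445936$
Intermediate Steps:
$D{\left(r \right)} = - \frac{r^{2}}{2}$ ($D{\left(r \right)} = - \frac{\left(r + 0\right) \left(r + 0\right)}{2} = - \frac{r r}{2} = - \frac{r^{2}}{2}$)
$B = -156238$ ($B = 2 - 48 \cdot 35 \cdot 93 = 2 - 1680 \cdot 93 = 2 - 156240 = -156238$)
$W = - \frac{1}{549669}$ ($W = \frac{1}{3 \left(-156238 + \left(15 + 240 \left(- \frac{15^{2}}{2}\right)\right)\right)} = \frac{1}{3 \left(-156238 + \left(15 + 240 \left(\left(- \frac{1}{2}\right) 225\right)\right)\right)} = \frac{1}{3 \left(-156238 + \left(15 + 240 \left(- \frac{225}{2}\right)\right)\right)} = \frac{1}{3 \left(-156238 + \left(15 - 27000\right)\right)} = \frac{1}{3 \left(-156238 - 26985\right)} = \frac{1}{3 \left(-183223\right)} = \frac{1}{3} \left(- \frac{1}{183223}\right) = - \frac{1}{549669} \approx -1.8193 \cdot 10^{-6}$)
$- \frac{754544}{W} = - \frac{754544}{- \frac{1}{549669}} = \left(-754544\right) \left(-549669\right) = 414749445936$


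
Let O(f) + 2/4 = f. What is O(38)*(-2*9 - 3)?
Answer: -1575/2 ≈ -787.50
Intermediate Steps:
O(f) = -1/2 + f
O(38)*(-2*9 - 3) = (-1/2 + 38)*(-2*9 - 3) = 75*(-18 - 3)/2 = (75/2)*(-21) = -1575/2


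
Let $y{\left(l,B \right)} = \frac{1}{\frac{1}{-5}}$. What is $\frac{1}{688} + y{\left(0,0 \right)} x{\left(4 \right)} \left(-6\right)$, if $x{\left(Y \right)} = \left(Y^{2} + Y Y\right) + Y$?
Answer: $\frac{743041}{688} \approx 1080.0$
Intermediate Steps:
$x{\left(Y \right)} = Y + 2 Y^{2}$ ($x{\left(Y \right)} = \left(Y^{2} + Y^{2}\right) + Y = 2 Y^{2} + Y = Y + 2 Y^{2}$)
$y{\left(l,B \right)} = -5$ ($y{\left(l,B \right)} = \frac{1}{- \frac{1}{5}} = -5$)
$\frac{1}{688} + y{\left(0,0 \right)} x{\left(4 \right)} \left(-6\right) = \frac{1}{688} + - 5 \cdot 4 \left(1 + 2 \cdot 4\right) \left(-6\right) = \frac{1}{688} + - 5 \cdot 4 \left(1 + 8\right) \left(-6\right) = \frac{1}{688} + - 5 \cdot 4 \cdot 9 \left(-6\right) = \frac{1}{688} + \left(-5\right) 36 \left(-6\right) = \frac{1}{688} - -1080 = \frac{1}{688} + 1080 = \frac{743041}{688}$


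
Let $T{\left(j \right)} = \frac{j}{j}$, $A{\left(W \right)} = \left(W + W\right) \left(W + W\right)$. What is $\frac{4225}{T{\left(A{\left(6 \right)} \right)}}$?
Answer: $4225$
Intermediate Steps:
$A{\left(W \right)} = 4 W^{2}$ ($A{\left(W \right)} = 2 W 2 W = 4 W^{2}$)
$T{\left(j \right)} = 1$
$\frac{4225}{T{\left(A{\left(6 \right)} \right)}} = \frac{4225}{1} = 4225 \cdot 1 = 4225$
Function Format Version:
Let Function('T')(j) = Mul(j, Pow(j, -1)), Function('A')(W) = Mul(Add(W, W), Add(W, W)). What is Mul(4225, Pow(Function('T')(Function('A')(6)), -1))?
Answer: 4225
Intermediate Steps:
Function('A')(W) = Mul(4, Pow(W, 2)) (Function('A')(W) = Mul(Mul(2, W), Mul(2, W)) = Mul(4, Pow(W, 2)))
Function('T')(j) = 1
Mul(4225, Pow(Function('T')(Function('A')(6)), -1)) = Mul(4225, Pow(1, -1)) = Mul(4225, 1) = 4225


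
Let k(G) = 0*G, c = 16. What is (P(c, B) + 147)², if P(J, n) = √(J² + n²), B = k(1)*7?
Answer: 26569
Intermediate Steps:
k(G) = 0
B = 0 (B = 0*7 = 0)
(P(c, B) + 147)² = (√(16² + 0²) + 147)² = (√(256 + 0) + 147)² = (√256 + 147)² = (16 + 147)² = 163² = 26569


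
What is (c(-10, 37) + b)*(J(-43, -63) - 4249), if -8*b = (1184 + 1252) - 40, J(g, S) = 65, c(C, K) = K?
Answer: 1098300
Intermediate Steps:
b = -599/2 (b = -((1184 + 1252) - 40)/8 = -(2436 - 40)/8 = -⅛*2396 = -599/2 ≈ -299.50)
(c(-10, 37) + b)*(J(-43, -63) - 4249) = (37 - 599/2)*(65 - 4249) = -525/2*(-4184) = 1098300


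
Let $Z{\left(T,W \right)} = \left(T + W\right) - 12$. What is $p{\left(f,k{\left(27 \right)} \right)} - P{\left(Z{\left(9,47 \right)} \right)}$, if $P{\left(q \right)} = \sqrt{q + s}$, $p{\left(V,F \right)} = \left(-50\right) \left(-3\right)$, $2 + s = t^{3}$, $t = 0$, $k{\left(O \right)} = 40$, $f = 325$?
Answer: $150 - \sqrt{42} \approx 143.52$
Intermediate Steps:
$s = -2$ ($s = -2 + 0^{3} = -2 + 0 = -2$)
$p{\left(V,F \right)} = 150$
$Z{\left(T,W \right)} = -12 + T + W$
$P{\left(q \right)} = \sqrt{-2 + q}$ ($P{\left(q \right)} = \sqrt{q - 2} = \sqrt{-2 + q}$)
$p{\left(f,k{\left(27 \right)} \right)} - P{\left(Z{\left(9,47 \right)} \right)} = 150 - \sqrt{-2 + \left(-12 + 9 + 47\right)} = 150 - \sqrt{-2 + 44} = 150 - \sqrt{42}$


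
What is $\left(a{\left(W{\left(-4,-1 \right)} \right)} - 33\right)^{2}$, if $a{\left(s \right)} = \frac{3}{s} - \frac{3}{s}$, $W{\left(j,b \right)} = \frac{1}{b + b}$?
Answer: $1089$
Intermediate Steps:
$W{\left(j,b \right)} = \frac{1}{2 b}$
$a{\left(s \right)} = 0$
$\left(a{\left(W{\left(-4,-1 \right)} \right)} - 33\right)^{2} = \left(0 - 33\right)^{2} = \left(-33\right)^{2} = 1089$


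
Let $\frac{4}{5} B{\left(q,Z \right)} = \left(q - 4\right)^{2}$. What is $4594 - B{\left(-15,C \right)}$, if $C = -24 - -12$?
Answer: $\frac{16571}{4} \approx 4142.8$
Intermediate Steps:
$C = -12$ ($C = -24 + 12 = -12$)
$B{\left(q,Z \right)} = \frac{5 \left(-4 + q\right)^{2}}{4}$ ($B{\left(q,Z \right)} = \frac{5 \left(q - 4\right)^{2}}{4} = \frac{5 \left(-4 + q\right)^{2}}{4}$)
$4594 - B{\left(-15,C \right)} = 4594 - \frac{5 \left(-4 - 15\right)^{2}}{4} = 4594 - \frac{5 \left(-19\right)^{2}}{4} = 4594 - \frac{5}{4} \cdot 361 = 4594 - \frac{1805}{4} = \frac{16571}{4}$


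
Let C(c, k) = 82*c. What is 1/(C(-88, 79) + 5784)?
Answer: -1/1432 ≈ -0.00069832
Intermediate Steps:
1/(C(-88, 79) + 5784) = 1/(82*(-88) + 5784) = 1/(-7216 + 5784) = 1/(-1432) = -1/1432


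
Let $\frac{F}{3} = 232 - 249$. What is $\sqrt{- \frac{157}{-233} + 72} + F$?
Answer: $-51 + \frac{\sqrt{3945389}}{233} \approx -42.475$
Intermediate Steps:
$F = -51$ ($F = 3 \left(232 - 249\right) = 3 \left(-17\right) = -51$)
$\sqrt{- \frac{157}{-233} + 72} + F = \sqrt{- \frac{157}{-233} + 72} - 51 = \sqrt{\left(-157\right) \left(- \frac{1}{233}\right) + 72} - 51 = \sqrt{\frac{157}{233} + 72} - 51 = \sqrt{\frac{16933}{233}} - 51 = \frac{\sqrt{3945389}}{233} - 51 = -51 + \frac{\sqrt{3945389}}{233}$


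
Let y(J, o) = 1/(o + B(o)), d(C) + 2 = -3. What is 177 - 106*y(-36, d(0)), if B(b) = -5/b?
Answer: 407/2 ≈ 203.50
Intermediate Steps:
d(C) = -5 (d(C) = -2 - 3 = -5)
y(J, o) = 1/(o - 5/o)
177 - 106*y(-36, d(0)) = 177 - (-530)/(-5 + (-5)²) = 177 - (-530)/(-5 + 25) = 177 - (-530)/20 = 177 - 106*(-¼) = 177 + 53/2 = 407/2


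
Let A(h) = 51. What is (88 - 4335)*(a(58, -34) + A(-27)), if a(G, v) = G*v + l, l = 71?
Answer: 7856950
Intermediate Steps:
a(G, v) = 71 + G*v (a(G, v) = G*v + 71 = 71 + G*v)
(88 - 4335)*(a(58, -34) + A(-27)) = (88 - 4335)*((71 + 58*(-34)) + 51) = -4247*((71 - 1972) + 51) = -4247*(-1901 + 51) = -4247*(-1850) = 7856950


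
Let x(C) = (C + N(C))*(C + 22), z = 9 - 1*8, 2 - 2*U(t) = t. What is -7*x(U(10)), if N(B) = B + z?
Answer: 882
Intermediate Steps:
U(t) = 1 - t/2
z = 1 (z = 9 - 8 = 1)
N(B) = 1 + B (N(B) = B + 1 = 1 + B)
x(C) = (1 + 2*C)*(22 + C) (x(C) = (C + (1 + C))*(C + 22) = (1 + 2*C)*(22 + C))
-7*x(U(10)) = -7*(22 + 2*(1 - ½*10)² + 45*(1 - ½*10)) = -7*(22 + 2*(1 - 5)² + 45*(1 - 5)) = -7*(22 + 2*(-4)² + 45*(-4)) = -7*(22 + 2*16 - 180) = -7*(22 + 32 - 180) = -7*(-126) = 882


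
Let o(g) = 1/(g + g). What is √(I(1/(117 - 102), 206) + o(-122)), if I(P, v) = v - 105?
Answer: √1503223/122 ≈ 10.050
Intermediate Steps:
I(P, v) = -105 + v
o(g) = 1/(2*g)
√(I(1/(117 - 102), 206) + o(-122)) = √((-105 + 206) + (½)/(-122)) = √(101 + (½)*(-1/122)) = √(101 - 1/244) = √(24643/244) = √1503223/122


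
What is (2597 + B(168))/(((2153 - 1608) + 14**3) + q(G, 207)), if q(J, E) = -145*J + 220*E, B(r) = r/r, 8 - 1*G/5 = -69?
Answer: -433/1166 ≈ -0.37136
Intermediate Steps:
G = 385 (G = 40 - 5*(-69) = 40 + 345 = 385)
B(r) = 1
(2597 + B(168))/(((2153 - 1608) + 14**3) + q(G, 207)) = (2597 + 1)/(((2153 - 1608) + 14**3) + (-145*385 + 220*207)) = 2598/((545 + 2744) + (-55825 + 45540)) = 2598/(3289 - 10285) = 2598/(-6996) = 2598*(-1/6996) = -433/1166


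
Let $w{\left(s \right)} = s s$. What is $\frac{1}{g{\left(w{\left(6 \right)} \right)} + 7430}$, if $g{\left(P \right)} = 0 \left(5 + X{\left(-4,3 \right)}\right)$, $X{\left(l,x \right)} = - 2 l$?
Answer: $\frac{1}{7430} \approx 0.00013459$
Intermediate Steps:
$w{\left(s \right)} = s^{2}$
$g{\left(P \right)} = 0$ ($g{\left(P \right)} = 0 \left(5 - -8\right) = 0 \left(5 + 8\right) = 0 \cdot 13 = 0$)
$\frac{1}{g{\left(w{\left(6 \right)} \right)} + 7430} = \frac{1}{0 + 7430} = \frac{1}{7430}$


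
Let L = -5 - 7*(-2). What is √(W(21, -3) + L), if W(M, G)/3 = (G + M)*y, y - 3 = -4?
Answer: 3*I*√5 ≈ 6.7082*I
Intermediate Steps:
y = -1 (y = 3 - 4 = -1)
W(M, G) = -3*G - 3*M (W(M, G) = 3*((G + M)*(-1)) = 3*(-G - M) = -3*G - 3*M)
L = 9 (L = -5 + 14 = 9)
√(W(21, -3) + L) = √((-3*(-3) - 3*21) + 9) = √((9 - 63) + 9) = √(-54 + 9) = √(-45) = 3*I*√5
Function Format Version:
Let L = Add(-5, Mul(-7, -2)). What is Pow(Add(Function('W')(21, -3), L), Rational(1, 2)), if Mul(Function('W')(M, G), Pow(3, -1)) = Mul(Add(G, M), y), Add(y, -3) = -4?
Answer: Mul(3, I, Pow(5, Rational(1, 2))) ≈ Mul(6.7082, I)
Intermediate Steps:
y = -1 (y = Add(3, -4) = -1)
Function('W')(M, G) = Add(Mul(-3, G), Mul(-3, M)) (Function('W')(M, G) = Mul(3, Mul(Add(G, M), -1)) = Mul(3, Add(Mul(-1, G), Mul(-1, M))) = Add(Mul(-3, G), Mul(-3, M)))
L = 9 (L = Add(-5, 14) = 9)
Pow(Add(Function('W')(21, -3), L), Rational(1, 2)) = Pow(Add(Add(Mul(-3, -3), Mul(-3, 21)), 9), Rational(1, 2)) = Pow(Add(Add(9, -63), 9), Rational(1, 2)) = Pow(Add(-54, 9), Rational(1, 2)) = Pow(-45, Rational(1, 2)) = Mul(3, I, Pow(5, Rational(1, 2)))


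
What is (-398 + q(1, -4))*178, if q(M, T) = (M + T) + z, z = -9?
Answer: -72980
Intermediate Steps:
q(M, T) = -9 + M + T (q(M, T) = (M + T) - 9 = -9 + M + T)
(-398 + q(1, -4))*178 = (-398 + (-9 + 1 - 4))*178 = (-398 - 12)*178 = -410*178 = -72980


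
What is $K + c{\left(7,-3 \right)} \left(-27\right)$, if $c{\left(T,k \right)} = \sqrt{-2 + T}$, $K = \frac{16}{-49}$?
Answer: $- \frac{16}{49} - 27 \sqrt{5} \approx -60.7$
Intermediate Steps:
$K = - \frac{16}{49}$ ($K = 16 \left(- \frac{1}{49}\right) = - \frac{16}{49} \approx -0.32653$)
$K + c{\left(7,-3 \right)} \left(-27\right) = - \frac{16}{49} + \sqrt{-2 + 7} \left(-27\right) = - \frac{16}{49} + \sqrt{5} \left(-27\right) = - \frac{16}{49} - 27 \sqrt{5}$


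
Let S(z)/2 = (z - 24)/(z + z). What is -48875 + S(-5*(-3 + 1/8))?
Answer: -5620702/115 ≈ -48876.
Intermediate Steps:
S(z) = (-24 + z)/z (S(z) = 2*((z - 24)/(z + z)) = 2*((-24 + z)/((2*z))) = 2*((-24 + z)*(1/(2*z))) = 2*((-24 + z)/(2*z)) = (-24 + z)/z)
-48875 + S(-5*(-3 + 1/8)) = -48875 + (-24 - 5*(-3 + 1/8))/((-5*(-3 + 1/8))) = -48875 + (-24 - 5*(-3 + ⅛))/((-5*(-3 + ⅛))) = -48875 + (-24 - 5*(-23/8))/((-5*(-23/8))) = -48875 + (-24 + 115/8)/(115/8) = -48875 + (8/115)*(-77/8) = -48875 - 77/115 = -5620702/115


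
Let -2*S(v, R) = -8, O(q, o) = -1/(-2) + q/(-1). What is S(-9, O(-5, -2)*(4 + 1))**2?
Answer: 16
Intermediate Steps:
O(q, o) = 1/2 - q (O(q, o) = -1*(-1/2) + q*(-1) = 1/2 - q)
S(v, R) = 4 (S(v, R) = -1/2*(-8) = 4)
S(-9, O(-5, -2)*(4 + 1))**2 = 4**2 = 16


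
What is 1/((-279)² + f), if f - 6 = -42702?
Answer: 1/35145 ≈ 2.8454e-5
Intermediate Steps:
f = -42696 (f = 6 - 42702 = -42696)
1/((-279)² + f) = 1/((-279)² - 42696) = 1/(77841 - 42696) = 1/35145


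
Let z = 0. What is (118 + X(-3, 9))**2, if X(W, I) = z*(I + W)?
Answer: 13924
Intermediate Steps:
X(W, I) = 0 (X(W, I) = 0*(I + W) = 0)
(118 + X(-3, 9))**2 = (118 + 0)**2 = 118**2 = 13924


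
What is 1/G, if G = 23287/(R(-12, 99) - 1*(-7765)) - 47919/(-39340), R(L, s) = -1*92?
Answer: 301855820/1283793067 ≈ 0.23513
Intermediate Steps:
R(L, s) = -92
G = 1283793067/301855820 (G = 23287/(-92 - 1*(-7765)) - 47919/(-39340) = 23287/(-92 + 7765) - 47919*(-1/39340) = 23287/7673 + 47919/39340 = 1283793067/301855820 ≈ 4.2530)
1/G = 1/(1283793067/301855820) = 301855820/1283793067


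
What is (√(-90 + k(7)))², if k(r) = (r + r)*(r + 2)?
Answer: 36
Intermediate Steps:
k(r) = 2*r*(2 + r) (k(r) = (2*r)*(2 + r) = 2*r*(2 + r))
(√(-90 + k(7)))² = (√(-90 + 2*7*(2 + 7)))² = (√(-90 + 2*7*9))² = (√(-90 + 126))² = (√36)² = 6² = 36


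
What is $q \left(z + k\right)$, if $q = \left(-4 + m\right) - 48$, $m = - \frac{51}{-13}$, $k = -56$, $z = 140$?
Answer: $- \frac{52500}{13} \approx -4038.5$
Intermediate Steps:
$m = \frac{51}{13}$ ($m = \left(-51\right) \left(- \frac{1}{13}\right) = \frac{51}{13} \approx 3.9231$)
$q = - \frac{625}{13}$ ($q = \left(-4 + \frac{51}{13}\right) - 48 = - \frac{1}{13} - 48 = - \frac{625}{13} \approx -48.077$)
$q \left(z + k\right) = - \frac{625 \left(140 - 56\right)}{13} = \left(- \frac{625}{13}\right) 84 = - \frac{52500}{13}$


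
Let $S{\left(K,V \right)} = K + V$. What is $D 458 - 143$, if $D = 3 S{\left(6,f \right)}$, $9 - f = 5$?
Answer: $13597$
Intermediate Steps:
$f = 4$ ($f = 9 - 5 = 4$)
$D = 30$ ($D = 3 \left(6 + 4\right) = 3 \cdot 10 = 30$)
$D 458 - 143 = 30 \cdot 458 - 143 = 13740 - 143 = 13597$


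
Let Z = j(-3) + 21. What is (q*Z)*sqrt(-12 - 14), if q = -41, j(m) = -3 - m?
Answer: -861*I*sqrt(26) ≈ -4390.3*I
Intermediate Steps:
Z = 21 (Z = (-3 - 1*(-3)) + 21 = (-3 + 3) + 21 = 0 + 21 = 21)
(q*Z)*sqrt(-12 - 14) = (-41*21)*sqrt(-12 - 14) = -861*I*sqrt(26)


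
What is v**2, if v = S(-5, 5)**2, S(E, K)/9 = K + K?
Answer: 65610000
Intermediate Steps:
S(E, K) = 18*K (S(E, K) = 9*(K + K) = 9*(2*K) = 18*K)
v = 8100 (v = (18*5)**2 = 90**2 = 8100)
v**2 = 8100**2 = 65610000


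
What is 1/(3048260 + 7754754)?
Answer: 1/10803014 ≈ 9.2567e-8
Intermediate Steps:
1/(3048260 + 7754754) = 1/10803014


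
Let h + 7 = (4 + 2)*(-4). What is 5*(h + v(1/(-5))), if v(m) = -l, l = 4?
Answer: -175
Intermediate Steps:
v(m) = -4 (v(m) = -1*4 = -4)
h = -31 (h = -7 + (4 + 2)*(-4) = -7 + 6*(-4) = -7 - 24 = -31)
5*(h + v(1/(-5))) = 5*(-31 - 4) = 5*(-35) = -175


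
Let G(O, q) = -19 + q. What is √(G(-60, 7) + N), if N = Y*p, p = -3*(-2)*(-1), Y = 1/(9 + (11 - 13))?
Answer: 3*I*√70/7 ≈ 3.5857*I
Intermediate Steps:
Y = ⅐ (Y = 1/(9 - 2) = 1/7 = ⅐ ≈ 0.14286)
p = -6 (p = 6*(-1) = -6)
N = -6/7 (N = (⅐)*(-6) = -6/7 ≈ -0.85714)
√(G(-60, 7) + N) = √((-19 + 7) - 6/7) = √(-12 - 6/7) = √(-90/7) = 3*I*√70/7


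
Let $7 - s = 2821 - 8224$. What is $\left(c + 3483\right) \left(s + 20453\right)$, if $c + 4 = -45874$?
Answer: $-1096461885$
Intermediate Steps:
$c = -45878$ ($c = -4 - 45874 = -45878$)
$s = 5410$ ($s = 7 - \left(2821 - 8224\right) = 7 - -5403 = 7 + 5403 = 5410$)
$\left(c + 3483\right) \left(s + 20453\right) = \left(-45878 + 3483\right) \left(5410 + 20453\right) = \left(-42395\right) 25863 = -1096461885$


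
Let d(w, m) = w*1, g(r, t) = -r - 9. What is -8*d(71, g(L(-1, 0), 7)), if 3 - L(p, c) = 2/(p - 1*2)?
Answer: -568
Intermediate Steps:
L(p, c) = 3 - 2/(-2 + p) (L(p, c) = 3 - 2/(p - 1*2) = 3 - 2/(p - 2) = 3 - 2/(-2 + p))
g(r, t) = -9 - r
d(w, m) = w
-8*d(71, g(L(-1, 0), 7)) = -8*71 = -568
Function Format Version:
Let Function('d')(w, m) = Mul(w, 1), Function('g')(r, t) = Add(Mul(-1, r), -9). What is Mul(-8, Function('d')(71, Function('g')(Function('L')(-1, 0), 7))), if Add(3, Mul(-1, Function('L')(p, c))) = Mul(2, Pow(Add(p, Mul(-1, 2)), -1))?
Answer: -568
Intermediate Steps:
Function('L')(p, c) = Add(3, Mul(-2, Pow(Add(-2, p), -1))) (Function('L')(p, c) = Add(3, Mul(-1, Mul(2, Pow(Add(p, Mul(-1, 2)), -1)))) = Add(3, Mul(-1, Mul(2, Pow(Add(p, -2), -1)))) = Add(3, Mul(-1, Mul(2, Pow(Add(-2, p), -1)))) = Add(3, Mul(-2, Pow(Add(-2, p), -1))))
Function('g')(r, t) = Add(-9, Mul(-1, r))
Function('d')(w, m) = w
Mul(-8, Function('d')(71, Function('g')(Function('L')(-1, 0), 7))) = Mul(-8, 71) = -568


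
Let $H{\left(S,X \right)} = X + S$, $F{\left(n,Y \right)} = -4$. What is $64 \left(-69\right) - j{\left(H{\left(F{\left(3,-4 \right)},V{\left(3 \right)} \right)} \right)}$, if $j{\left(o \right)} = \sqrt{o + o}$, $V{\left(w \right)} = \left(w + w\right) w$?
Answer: $-4416 - 2 \sqrt{7} \approx -4421.3$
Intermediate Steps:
$V{\left(w \right)} = 2 w^{2}$ ($V{\left(w \right)} = 2 w w = 2 w^{2}$)
$H{\left(S,X \right)} = S + X$
$j{\left(o \right)} = \sqrt{2} \sqrt{o}$ ($j{\left(o \right)} = \sqrt{2 o} = \sqrt{2} \sqrt{o}$)
$64 \left(-69\right) - j{\left(H{\left(F{\left(3,-4 \right)},V{\left(3 \right)} \right)} \right)} = 64 \left(-69\right) - \sqrt{2} \sqrt{-4 + 2 \cdot 3^{2}} = -4416 - \sqrt{2} \sqrt{-4 + 2 \cdot 9} = -4416 - \sqrt{2} \sqrt{-4 + 18} = -4416 - \sqrt{2} \sqrt{14} = -4416 - 2 \sqrt{7}$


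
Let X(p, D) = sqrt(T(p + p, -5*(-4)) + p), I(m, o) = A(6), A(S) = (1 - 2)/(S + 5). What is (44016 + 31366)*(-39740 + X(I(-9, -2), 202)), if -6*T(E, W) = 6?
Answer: -2995680680 + 150764*I*sqrt(33)/11 ≈ -2.9957e+9 + 78734.0*I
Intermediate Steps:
A(S) = -1/(5 + S)
T(E, W) = -1 (T(E, W) = -1/6*6 = -1)
I(m, o) = -1/11 (I(m, o) = -1/(5 + 6) = -1/11)
X(p, D) = sqrt(-1 + p)
(44016 + 31366)*(-39740 + X(I(-9, -2), 202)) = (44016 + 31366)*(-39740 + sqrt(-1 - 1/11)) = 75382*(-39740 + sqrt(-12/11)) = 75382*(-39740 + 2*I*sqrt(33)/11) = -2995680680 + 150764*I*sqrt(33)/11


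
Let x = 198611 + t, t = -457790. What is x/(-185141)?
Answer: 259179/185141 ≈ 1.3999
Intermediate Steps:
x = -259179 (x = 198611 - 457790 = -259179)
x/(-185141) = -259179/(-185141) = -259179*(-1/185141) = 259179/185141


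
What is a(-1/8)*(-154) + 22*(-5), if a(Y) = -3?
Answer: 352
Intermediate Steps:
a(-1/8)*(-154) + 22*(-5) = -3*(-154) + 22*(-5) = 462 - 110 = 352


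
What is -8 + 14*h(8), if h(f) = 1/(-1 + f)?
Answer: -6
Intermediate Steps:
-8 + 14*h(8) = -8 + 14/(-1 + 8) = -8 + 14/7 = -8 + 14*(⅐) = -8 + 2 = -6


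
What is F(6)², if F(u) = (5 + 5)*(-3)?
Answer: 900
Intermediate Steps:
F(u) = -30 (F(u) = 10*(-3) = -30)
F(6)² = (-30)² = 900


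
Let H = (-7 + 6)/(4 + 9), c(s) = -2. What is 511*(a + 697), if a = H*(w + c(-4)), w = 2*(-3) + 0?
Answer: 4634259/13 ≈ 3.5648e+5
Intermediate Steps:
H = -1/13 ≈ -0.076923
w = -6 (w = -6 + 0 = -6)
a = 8/13 (a = -(-6 - 2)/13 = -1/13*(-8) = 8/13 ≈ 0.61539)
511*(a + 697) = 511*(8/13 + 697) = 511*(9069/13) = 4634259/13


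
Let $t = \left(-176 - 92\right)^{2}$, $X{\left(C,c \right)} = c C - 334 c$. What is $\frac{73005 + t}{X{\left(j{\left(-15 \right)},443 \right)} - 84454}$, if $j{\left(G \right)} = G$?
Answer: $- \frac{144829}{239061} \approx -0.60582$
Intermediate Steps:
$X{\left(C,c \right)} = - 334 c + C c$ ($X{\left(C,c \right)} = C c - 334 c = - 334 c + C c$)
$t = 71824$ ($t = \left(-268\right)^{2} = 71824$)
$\frac{73005 + t}{X{\left(j{\left(-15 \right)},443 \right)} - 84454} = \frac{73005 + 71824}{443 \left(-334 - 15\right) - 84454} = \frac{144829}{443 \left(-349\right) - 84454} = \frac{144829}{-154607 - 84454} = \frac{144829}{-239061} = 144829 \left(- \frac{1}{239061}\right) = - \frac{144829}{239061}$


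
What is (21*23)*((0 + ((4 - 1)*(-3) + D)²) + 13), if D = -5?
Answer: 100947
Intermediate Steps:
(21*23)*((0 + ((4 - 1)*(-3) + D)²) + 13) = (21*23)*((0 + ((4 - 1)*(-3) - 5)²) + 13) = 483*((0 + (3*(-3) - 5)²) + 13) = 483*((0 + (-9 - 5)²) + 13) = 483*((0 + (-14)²) + 13) = 483*((0 + 196) + 13) = 483*(196 + 13) = 483*209 = 100947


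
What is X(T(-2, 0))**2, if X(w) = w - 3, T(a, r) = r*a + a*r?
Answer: 9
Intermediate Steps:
T(a, r) = 2*a*r (T(a, r) = a*r + a*r = 2*a*r)
X(w) = -3 + w
X(T(-2, 0))**2 = (-3 + 2*(-2)*0)**2 = (-3 + 0)**2 = (-3)**2 = 9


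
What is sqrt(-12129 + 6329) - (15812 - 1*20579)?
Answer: 4767 + 10*I*sqrt(58) ≈ 4767.0 + 76.158*I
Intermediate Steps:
sqrt(-12129 + 6329) - (15812 - 1*20579) = sqrt(-5800) - (15812 - 20579) = 10*I*sqrt(58) - 1*(-4767) = 10*I*sqrt(58) + 4767 = 4767 + 10*I*sqrt(58)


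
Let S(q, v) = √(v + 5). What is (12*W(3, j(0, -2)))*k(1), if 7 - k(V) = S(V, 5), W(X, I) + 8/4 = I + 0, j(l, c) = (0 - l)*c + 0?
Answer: -168 + 24*√10 ≈ -92.105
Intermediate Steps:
S(q, v) = √(5 + v)
j(l, c) = -c*l (j(l, c) = (-l)*c + 0 = -c*l + 0 = -c*l)
W(X, I) = -2 + I (W(X, I) = -2 + (I + 0) = -2 + I)
k(V) = 7 - √10 (k(V) = 7 - √(5 + 5) = 7 - √10)
(12*W(3, j(0, -2)))*k(1) = (12*(-2 - 1*(-2)*0))*(7 - √10) = (12*(-2 + 0))*(7 - √10) = (12*(-2))*(7 - √10) = -24*(7 - √10) = -168 + 24*√10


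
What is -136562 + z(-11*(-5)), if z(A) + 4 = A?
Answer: -136511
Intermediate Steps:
z(A) = -4 + A
-136562 + z(-11*(-5)) = -136562 + (-4 - 11*(-5)) = -136562 + (-4 + 55) = -136562 + 51 = -136511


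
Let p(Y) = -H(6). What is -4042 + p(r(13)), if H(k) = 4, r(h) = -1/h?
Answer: -4046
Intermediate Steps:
p(Y) = -4 (p(Y) = -1*4 = -4)
-4042 + p(r(13)) = -4042 - 4 = -4046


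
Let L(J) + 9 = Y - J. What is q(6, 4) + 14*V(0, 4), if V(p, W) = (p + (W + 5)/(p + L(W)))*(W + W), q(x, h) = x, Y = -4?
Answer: -906/17 ≈ -53.294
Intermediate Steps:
L(J) = -13 - J (L(J) = -9 + (-4 - J) = -13 - J)
V(p, W) = 2*W*(p + (5 + W)/(-13 + p - W)) (V(p, W) = (p + (W + 5)/(p + (-13 - W)))*(W + W) = (p + (5 + W)/(-13 + p - W))*(2*W) = 2*W*(p + (5 + W)/(-13 + p - W)))
q(6, 4) + 14*V(0, 4) = 6 + 14*(-2*4*(5 + 4 + 0² - 1*0*(13 + 4))/(13 + 4 - 1*0)) = 6 + 14*(-2*4*(5 + 4 + 0 - 1*0*17)/(13 + 4 + 0)) = 6 + 14*(-2*4*(5 + 4 + 0 + 0)/17) = 6 + 14*(-2*4*1/17*9) = 6 + 14*(-72/17) = 6 - 1008/17 = -906/17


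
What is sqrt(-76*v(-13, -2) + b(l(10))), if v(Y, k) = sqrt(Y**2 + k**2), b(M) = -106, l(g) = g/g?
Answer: sqrt(-106 - 76*sqrt(173)) ≈ 33.251*I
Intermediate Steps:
l(g) = 1
sqrt(-76*v(-13, -2) + b(l(10))) = sqrt(-76*sqrt((-13)**2 + (-2)**2) - 106) = sqrt(-76*sqrt(169 + 4) - 106) = sqrt(-76*sqrt(173) - 106) = sqrt(-106 - 76*sqrt(173))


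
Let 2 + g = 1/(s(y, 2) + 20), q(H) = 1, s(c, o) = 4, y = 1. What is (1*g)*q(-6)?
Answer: -47/24 ≈ -1.9583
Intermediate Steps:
g = -47/24 (g = -2 + 1/(4 + 20) = -2 + 1/24 = -47/24 ≈ -1.9583)
(1*g)*q(-6) = (1*(-47/24))*1 = -47/24*1 = -47/24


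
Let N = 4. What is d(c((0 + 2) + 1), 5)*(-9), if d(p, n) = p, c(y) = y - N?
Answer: 9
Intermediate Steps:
c(y) = -4 + y (c(y) = y - 1*4 = y - 4 = -4 + y)
d(c((0 + 2) + 1), 5)*(-9) = (-4 + ((0 + 2) + 1))*(-9) = (-4 + (2 + 1))*(-9) = (-4 + 3)*(-9) = -1*(-9) = 9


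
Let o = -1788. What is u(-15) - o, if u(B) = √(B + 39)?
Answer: 1788 + 2*√6 ≈ 1792.9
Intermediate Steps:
u(B) = √(39 + B)
u(-15) - o = √(39 - 15) - 1*(-1788) = √24 + 1788 = 2*√6 + 1788 = 1788 + 2*√6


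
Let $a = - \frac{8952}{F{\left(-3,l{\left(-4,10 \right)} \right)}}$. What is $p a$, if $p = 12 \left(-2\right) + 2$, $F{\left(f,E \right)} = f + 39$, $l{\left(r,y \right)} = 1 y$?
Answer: $\frac{16412}{3} \approx 5470.7$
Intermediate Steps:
$l{\left(r,y \right)} = y$
$F{\left(f,E \right)} = 39 + f$
$p = -22$ ($p = -24 + 2 = -22$)
$a = - \frac{746}{3}$ ($a = - \frac{8952}{39 - 3} = - \frac{8952}{36} = \left(-8952\right) \frac{1}{36} = - \frac{746}{3} \approx -248.67$)
$p a = \left(-22\right) \left(- \frac{746}{3}\right) = \frac{16412}{3}$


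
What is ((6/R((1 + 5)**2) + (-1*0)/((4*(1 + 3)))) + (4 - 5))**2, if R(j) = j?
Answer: 25/36 ≈ 0.69444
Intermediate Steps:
((6/R((1 + 5)**2) + (-1*0)/((4*(1 + 3)))) + (4 - 5))**2 = ((6/((1 + 5)**2) + (-1*0)/((4*(1 + 3)))) + (4 - 5))**2 = ((6/(6**2) + 0/((4*4))) - 1)**2 = ((6/36 + 0/16) - 1)**2 = ((6*(1/36) + 0*(1/16)) - 1)**2 = ((1/6 + 0) - 1)**2 = (1/6 - 1)**2 = (-5/6)**2 = 25/36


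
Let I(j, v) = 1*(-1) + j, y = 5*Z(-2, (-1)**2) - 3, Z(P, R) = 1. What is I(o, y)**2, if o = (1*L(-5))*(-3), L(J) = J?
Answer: 196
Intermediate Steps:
o = 15 (o = (1*(-5))*(-3) = -5*(-3) = 15)
y = 2 (y = 5*1 - 3 = 5 - 3 = 2)
I(j, v) = -1 + j
I(o, y)**2 = (-1 + 15)**2 = 14**2 = 196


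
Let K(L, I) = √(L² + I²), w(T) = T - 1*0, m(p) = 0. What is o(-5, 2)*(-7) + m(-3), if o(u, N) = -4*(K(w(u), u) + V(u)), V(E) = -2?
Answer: -56 + 140*√2 ≈ 141.99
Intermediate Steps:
w(T) = T (w(T) = T + 0 = T)
K(L, I) = √(I² + L²)
o(u, N) = 8 - 4*√2*√(u²) (o(u, N) = -4*(√(u² + u²) - 2) = -4*(√(2*u²) - 2) = -4*(√2*√(u²) - 2) = -4*(-2 + √2*√(u²)) = 8 - 4*√2*√(u²))
o(-5, 2)*(-7) + m(-3) = (8 - 4*√2*√((-5)²))*(-7) + 0 = (8 - 4*√2*√25)*(-7) + 0 = (8 - 4*√2*5)*(-7) + 0 = (8 - 20*√2)*(-7) + 0 = (-56 + 140*√2) + 0 = -56 + 140*√2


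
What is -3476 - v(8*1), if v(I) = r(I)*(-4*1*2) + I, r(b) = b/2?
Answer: -3452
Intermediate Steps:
r(b) = b/2 (r(b) = b*(½) = b/2)
v(I) = -3*I (v(I) = (I/2)*(-4*1*2) + I = (I/2)*(-4*2) + I = (I/2)*(-8) + I = -4*I + I = -3*I)
-3476 - v(8*1) = -3476 - (-3)*8*1 = -3476 - (-3)*8 = -3476 - 1*(-24) = -3476 + 24 = -3452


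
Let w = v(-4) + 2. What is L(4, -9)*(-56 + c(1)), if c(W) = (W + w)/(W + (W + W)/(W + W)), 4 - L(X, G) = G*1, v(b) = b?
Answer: -1469/2 ≈ -734.50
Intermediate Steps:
L(X, G) = 4 - G
w = -2 (w = -4 + 2 = -2)
c(W) = (-2 + W)/(1 + W) (c(W) = (W - 2)/(W + (W + W)/(W + W)) = (-2 + W)/(W + (2*W)/((2*W))) = (-2 + W)/(W + (2*W)*(1/(2*W))) = (-2 + W)/(W + 1) = (-2 + W)/(1 + W))
L(4, -9)*(-56 + c(1)) = (4 - 1*(-9))*(-56 + (-2 + 1)/(1 + 1)) = (4 + 9)*(-56 - 1/2) = 13*(-56 + (1/2)*(-1)) = 13*(-56 - 1/2) = 13*(-113/2) = -1469/2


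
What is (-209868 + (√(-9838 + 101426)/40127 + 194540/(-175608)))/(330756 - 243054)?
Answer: -9213673571/3850293204 + √22897/1759609077 ≈ -2.3930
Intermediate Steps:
(-209868 + (√(-9838 + 101426)/40127 + 194540/(-175608)))/(330756 - 243054) = (-209868 + (√91588*(1/40127) + 194540*(-1/175608)))/87702 = (-209868 + ((2*√22897)*(1/40127) - 48635/43902))*(1/87702) = (-209868 + (2*√22897/40127 - 48635/43902))*(1/87702) = (-209868 + (-48635/43902 + 2*√22897/40127))*(1/87702) = (-9213673571/43902 + 2*√22897/40127)*(1/87702) = -9213673571/3850293204 + √22897/1759609077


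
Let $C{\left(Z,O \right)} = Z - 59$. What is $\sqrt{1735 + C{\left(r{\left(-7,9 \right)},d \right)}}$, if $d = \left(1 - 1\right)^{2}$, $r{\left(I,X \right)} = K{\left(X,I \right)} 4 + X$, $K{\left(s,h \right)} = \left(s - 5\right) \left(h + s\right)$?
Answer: $\sqrt{1717} \approx 41.437$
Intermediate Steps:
$K{\left(s,h \right)} = \left(-5 + s\right) \left(h + s\right)$
$r{\left(I,X \right)} = - 20 I - 19 X + 4 X^{2} + 4 I X$ ($r{\left(I,X \right)} = \left(X^{2} - 5 I - 5 X + I X\right) 4 + X = \left(- 20 I - 20 X + 4 X^{2} + 4 I X\right) + X = - 20 I - 19 X + 4 X^{2} + 4 I X$)
$d = 0$ ($d = 0^{2} = 0$)
$C{\left(Z,O \right)} = -59 + Z$
$\sqrt{1735 + C{\left(r{\left(-7,9 \right)},d \right)}} = \sqrt{1735 + \left(-59 + \left(\left(-20\right) \left(-7\right) - 171 + 4 \cdot 9^{2} + 4 \left(-7\right) 9\right)\right)} = \sqrt{1735 + \left(-59 + \left(140 - 171 + 4 \cdot 81 - 252\right)\right)} = \sqrt{1735 + \left(-59 + \left(140 - 171 + 324 - 252\right)\right)} = \sqrt{1735 + \left(-59 + 41\right)} = \sqrt{1735 - 18} = \sqrt{1717}$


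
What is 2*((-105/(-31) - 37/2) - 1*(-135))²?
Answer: 55249489/1922 ≈ 28746.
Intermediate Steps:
2*((-105/(-31) - 37/2) - 1*(-135))² = 2*((-105*(-1/31) - 37*½) + 135)² = 2*((105/31 - 37/2) + 135)² = 2*(-937/62 + 135)² = 2*(7433/62)² = 2*(55249489/3844) = 55249489/1922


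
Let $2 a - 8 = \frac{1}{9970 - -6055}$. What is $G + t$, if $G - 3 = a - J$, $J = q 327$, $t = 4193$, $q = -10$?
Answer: $\frac{239413501}{32050} \approx 7470.0$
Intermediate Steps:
$a = \frac{128201}{32050}$ ($a = 4 + \frac{1}{2 \left(9970 - -6055\right)} = 4 + \frac{1}{2 \left(9970 + \left(-342 + 6397\right)\right)} = 4 + \frac{1}{2 \left(9970 + 6055\right)} = 4 + \frac{1}{2 \cdot 16025} = 4 + \frac{1}{2} \cdot \frac{1}{16025} = 4 + \frac{1}{32050} = \frac{128201}{32050} \approx 4.0$)
$J = -3270$ ($J = \left(-10\right) 327 = -3270$)
$G = \frac{105027851}{32050}$ ($G = 3 + \left(\frac{128201}{32050} - -3270\right) = 3 + \left(\frac{128201}{32050} + 3270\right) = 3 + \frac{104931701}{32050} = \frac{105027851}{32050} \approx 3277.0$)
$G + t = \frac{105027851}{32050} + 4193 = \frac{239413501}{32050}$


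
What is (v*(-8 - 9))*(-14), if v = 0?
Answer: 0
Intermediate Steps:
(v*(-8 - 9))*(-14) = (0*(-8 - 9))*(-14) = (0*(-17))*(-14) = 0*(-14) = 0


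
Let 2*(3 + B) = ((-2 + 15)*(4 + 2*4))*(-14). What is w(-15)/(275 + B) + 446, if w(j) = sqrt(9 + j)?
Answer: 446 - I*sqrt(6)/820 ≈ 446.0 - 0.0029872*I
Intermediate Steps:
B = -1095 (B = -3 + (((-2 + 15)*(4 + 2*4))*(-14))/2 = -3 + ((13*(4 + 8))*(-14))/2 = -3 + ((13*12)*(-14))/2 = -3 + (156*(-14))/2 = -3 + (1/2)*(-2184) = -3 - 1092 = -1095)
w(-15)/(275 + B) + 446 = sqrt(9 - 15)/(275 - 1095) + 446 = sqrt(-6)/(-820) + 446 = -I*sqrt(6)/820 + 446 = 446 - I*sqrt(6)/820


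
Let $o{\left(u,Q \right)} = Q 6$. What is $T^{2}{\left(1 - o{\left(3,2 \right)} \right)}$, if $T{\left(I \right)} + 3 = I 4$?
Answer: $2209$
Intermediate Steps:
$o{\left(u,Q \right)} = 6 Q$
$T{\left(I \right)} = -3 + 4 I$ ($T{\left(I \right)} = -3 + I 4 = -3 + 4 I$)
$T^{2}{\left(1 - o{\left(3,2 \right)} \right)} = \left(-3 + 4 \left(1 - 6 \cdot 2\right)\right)^{2} = \left(-3 + 4 \left(1 - 12\right)\right)^{2} = \left(-3 + 4 \left(-11\right)\right)^{2} = \left(-3 - 44\right)^{2} = \left(-47\right)^{2} = 2209$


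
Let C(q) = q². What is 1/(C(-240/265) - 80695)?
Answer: -2809/226669951 ≈ -1.2392e-5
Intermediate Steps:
1/(C(-240/265) - 80695) = 1/((-240/265)² - 80695) = 1/((-240*1/265)² - 80695) = 1/((-48/53)² - 80695) = 1/(2304/2809 - 80695) = 1/(-226669951/2809) = -2809/226669951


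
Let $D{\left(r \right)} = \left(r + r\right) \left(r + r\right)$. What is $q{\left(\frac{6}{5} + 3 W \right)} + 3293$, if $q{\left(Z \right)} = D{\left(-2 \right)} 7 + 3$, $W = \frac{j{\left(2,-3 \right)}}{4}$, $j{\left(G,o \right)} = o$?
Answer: $3408$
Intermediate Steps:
$D{\left(r \right)} = 4 r^{2}$ ($D{\left(r \right)} = 2 r 2 r = 4 r^{2}$)
$W = - \frac{3}{4} \approx -0.75$
$q{\left(Z \right)} = 115$ ($q{\left(Z \right)} = 4 \left(-2\right)^{2} \cdot 7 + 3 = 4 \cdot 4 \cdot 7 + 3 = 16 \cdot 7 + 3 = 112 + 3 = 115$)
$q{\left(\frac{6}{5} + 3 W \right)} + 3293 = 115 + 3293 = 3408$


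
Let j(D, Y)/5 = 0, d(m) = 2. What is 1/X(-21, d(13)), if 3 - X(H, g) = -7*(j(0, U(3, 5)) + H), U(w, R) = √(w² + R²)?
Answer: -1/144 ≈ -0.0069444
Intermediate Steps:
U(w, R) = √(R² + w²)
j(D, Y) = 0 (j(D, Y) = 5*0 = 0)
X(H, g) = 3 + 7*H (X(H, g) = 3 - (-7)*(0 + H) = 3 - (-7)*H = 3 + 7*H)
1/X(-21, d(13)) = 1/(3 + 7*(-21)) = 1/(3 - 147) = 1/(-144) = -1/144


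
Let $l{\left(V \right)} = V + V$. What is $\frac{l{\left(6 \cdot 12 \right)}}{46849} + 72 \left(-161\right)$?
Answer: $- \frac{543073464}{46849} \approx -11592.0$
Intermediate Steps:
$l{\left(V \right)} = 2 V$
$\frac{l{\left(6 \cdot 12 \right)}}{46849} + 72 \left(-161\right) = \frac{2 \cdot 6 \cdot 12}{46849} + 72 \left(-161\right) = 2 \cdot 72 \cdot \frac{1}{46849} - 11592 = 144 \cdot \frac{1}{46849} - 11592 = \frac{144}{46849} - 11592 = - \frac{543073464}{46849}$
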